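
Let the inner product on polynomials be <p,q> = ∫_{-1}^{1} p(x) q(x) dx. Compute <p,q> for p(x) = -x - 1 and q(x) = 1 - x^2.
<p,q> = -4/3

Expand the product: p(x)·q(x) = x^3 + x^2 - x - 1.
∫_{-1}^{1} of each monomial x^k gives [2/(k+1) if k even, 0 if k odd]. Integrating term-by-term (or equivalently evaluating the antiderivative F(x) = x^4/4 + x^3/3 - x^2/2 - x at the endpoints):
  F(1) − F(−1) = -11/12 − (5/12) = -4/3.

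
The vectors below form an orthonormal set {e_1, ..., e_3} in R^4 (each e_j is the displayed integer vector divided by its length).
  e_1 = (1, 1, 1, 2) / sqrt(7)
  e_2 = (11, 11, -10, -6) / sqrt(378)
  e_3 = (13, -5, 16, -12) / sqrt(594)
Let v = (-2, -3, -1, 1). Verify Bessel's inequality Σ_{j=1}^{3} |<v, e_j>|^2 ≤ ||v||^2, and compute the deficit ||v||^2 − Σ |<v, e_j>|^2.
Σ |<v, e_j>|^2 = 129/11; ||v||^2 = 15; deficit = 36/11

Write each e_j = u_j / sqrt(<u_j, u_j>) where u_j is the displayed integer vector. Then <v, e_j> = <v, u_j> / sqrt(<u_j, u_j>), so |<v, e_j>|^2 = <v, u_j>^2 / <u_j, u_j>.
Coefficients: <v, e_1> = -4/sqrt(7), <v, e_2> = -51/sqrt(378), <v, e_3> = -39/sqrt(594).
Square and sum: Σ |<v, e_j>|^2 = 129/11.
Compute ||v||^2 = v·v = 15.
Deficit = 15 − 129/11 = 36/11 ≥ 0, confirming Bessel's inequality. (The deficit equals ||v − Σ <v,e_j> e_j||^2, the squared distance from v to span{e_j}.)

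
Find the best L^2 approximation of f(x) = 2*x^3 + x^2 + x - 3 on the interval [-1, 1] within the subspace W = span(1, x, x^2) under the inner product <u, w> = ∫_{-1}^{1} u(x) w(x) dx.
g(x) = x^2 + 11*x/5 - 3

The best approximation g ∈ W is the orthogonal projection of f onto W. Writing g = a_0 + a_1 x + a_2 x^2, the coefficients solve the normal equations G · a = b where
  G_{ij} = <φ_i, φ_j> and b_i = <f, φ_i>, with φ_0 = 1, φ_1 = x, φ_2 = x^2.
G =
  [2, 0, 2/3]
  [0, 2/3, 0]
  [2/3, 0, 2/5],
b = (-16/3, 22/15, -8/5).
Solving gives a_0 = -3, a_1 = 11/5, a_2 = 1, so
  g(x) = x^2 + 11*x/5 - 3.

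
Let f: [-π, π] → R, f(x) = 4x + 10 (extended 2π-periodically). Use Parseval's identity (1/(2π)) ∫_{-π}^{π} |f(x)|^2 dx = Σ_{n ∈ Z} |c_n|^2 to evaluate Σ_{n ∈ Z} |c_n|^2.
Σ |c_n|^2 = 16π^2/3 + 100

Expand and integrate term by term over [-π, π]:
  ∫ (4x)^2 dx = 16·(2π^3/3); ∫ 2·4·(10)·x dx = 0 (odd integrand); ∫ 10^2 dx = 100·2π.
So (1/(2π)) ∫_{-π}^{π} (4x + 10)^2 dx = 16π^2/3 + 100 = 16π^2/3 + 100.
Parseval ⇒ Σ |c_n|^2 = 16π^2/3 + 100.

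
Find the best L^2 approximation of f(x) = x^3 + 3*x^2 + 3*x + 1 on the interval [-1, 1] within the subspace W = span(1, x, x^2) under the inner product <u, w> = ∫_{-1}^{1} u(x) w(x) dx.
g(x) = 3*x^2 + 18*x/5 + 1

The best approximation g ∈ W is the orthogonal projection of f onto W. Writing g = a_0 + a_1 x + a_2 x^2, the coefficients solve the normal equations G · a = b where
  G_{ij} = <φ_i, φ_j> and b_i = <f, φ_i>, with φ_0 = 1, φ_1 = x, φ_2 = x^2.
G =
  [2, 0, 2/3]
  [0, 2/3, 0]
  [2/3, 0, 2/5],
b = (4, 12/5, 28/15).
Solving gives a_0 = 1, a_1 = 18/5, a_2 = 3, so
  g(x) = 3*x^2 + 18*x/5 + 1.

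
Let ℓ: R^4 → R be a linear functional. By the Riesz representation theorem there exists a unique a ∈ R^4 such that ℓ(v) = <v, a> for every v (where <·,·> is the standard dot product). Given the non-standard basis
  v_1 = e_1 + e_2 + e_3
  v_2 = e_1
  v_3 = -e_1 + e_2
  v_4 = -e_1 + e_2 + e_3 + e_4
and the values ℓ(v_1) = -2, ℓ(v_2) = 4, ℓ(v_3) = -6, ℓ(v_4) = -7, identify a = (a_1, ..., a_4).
a = (4, -2, -4, 3)

Write a = (a_1, ..., a_4) in the standard basis. For each basis vector v_i, ℓ(v_i) = <v_i, a> is a linear equation in the a_j's. Collect the n equations into a matrix system V a = ℓ, where row i of V is v_i (expressed in the standard basis). Since V is invertible (lower-triangular with 1s on the diagonal, up to permutation), solve by back-substitution:
  V =
[[1, 1, 1, 0],
 [1, 0, 0, 0],
 [-1, 1, 0, 0],
 [-1, 1, 1, 1]]
  V a = (-2, 4, -6, -7)
Solving gives a = (4, -2, -4, 3).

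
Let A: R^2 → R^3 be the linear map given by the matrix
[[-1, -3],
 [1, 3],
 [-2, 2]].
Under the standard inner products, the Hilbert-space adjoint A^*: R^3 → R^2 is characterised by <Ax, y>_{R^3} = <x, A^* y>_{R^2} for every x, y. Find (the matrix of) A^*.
A^* = A^T =
[[-1, 1, -2],
 [-3, 3, 2]]

For real matrices with standard dot products, the defining identity <Ax, y> = <x, A^* y> gives (Ax)^T y = x^T (A^*) y, i.e. x^T A^T y = x^T (A^*) y. Since this holds for all x, y, we must have A^* = A^T. Therefore
A^* =
[[-1, 1, -2],
 [-3, 3, 2]].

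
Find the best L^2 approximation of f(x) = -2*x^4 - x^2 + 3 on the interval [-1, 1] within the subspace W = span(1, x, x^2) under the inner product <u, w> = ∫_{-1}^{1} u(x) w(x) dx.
g(x) = 111/35 - 19*x^2/7

The best approximation g ∈ W is the orthogonal projection of f onto W. Writing g = a_0 + a_1 x + a_2 x^2, the coefficients solve the normal equations G · a = b where
  G_{ij} = <φ_i, φ_j> and b_i = <f, φ_i>, with φ_0 = 1, φ_1 = x, φ_2 = x^2.
G =
  [2, 0, 2/3]
  [0, 2/3, 0]
  [2/3, 0, 2/5],
b = (68/15, 0, 36/35).
Solving gives a_0 = 111/35, a_1 = 0, a_2 = -19/7, so
  g(x) = 111/35 - 19*x^2/7.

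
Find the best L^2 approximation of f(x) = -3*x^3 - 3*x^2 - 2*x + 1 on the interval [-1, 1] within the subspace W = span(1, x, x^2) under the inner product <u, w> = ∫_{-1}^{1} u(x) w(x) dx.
g(x) = -3*x^2 - 19*x/5 + 1

The best approximation g ∈ W is the orthogonal projection of f onto W. Writing g = a_0 + a_1 x + a_2 x^2, the coefficients solve the normal equations G · a = b where
  G_{ij} = <φ_i, φ_j> and b_i = <f, φ_i>, with φ_0 = 1, φ_1 = x, φ_2 = x^2.
G =
  [2, 0, 2/3]
  [0, 2/3, 0]
  [2/3, 0, 2/5],
b = (0, -38/15, -8/15).
Solving gives a_0 = 1, a_1 = -19/5, a_2 = -3, so
  g(x) = -3*x^2 - 19*x/5 + 1.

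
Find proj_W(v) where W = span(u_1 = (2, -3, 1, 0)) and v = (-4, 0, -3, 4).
proj_W(v) = (-11/7, 33/14, -11/14, 0)

Set up U = [u_1 | ... | u_1] ∈ R^(4×1). The projector onto W = col(U) is P = U (U^T U)^(-1) U^T.
Compute U^T U =
  [14],
and U^T v = (-11).
Solve U^T U · c = U^T v for the coefficients: c = (-11/14). The projection is proj_W(v) = U c.
Check: (v - proj_W(v)) · u_1 = 0  (should be 0).
Result: proj_W(v) = (-11/7, 33/14, -11/14, 0).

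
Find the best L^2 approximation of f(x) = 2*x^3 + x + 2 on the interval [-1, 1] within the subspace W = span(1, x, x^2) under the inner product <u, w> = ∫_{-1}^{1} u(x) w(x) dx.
g(x) = 11*x/5 + 2

The best approximation g ∈ W is the orthogonal projection of f onto W. Writing g = a_0 + a_1 x + a_2 x^2, the coefficients solve the normal equations G · a = b where
  G_{ij} = <φ_i, φ_j> and b_i = <f, φ_i>, with φ_0 = 1, φ_1 = x, φ_2 = x^2.
G =
  [2, 0, 2/3]
  [0, 2/3, 0]
  [2/3, 0, 2/5],
b = (4, 22/15, 4/3).
Solving gives a_0 = 2, a_1 = 11/5, a_2 = 0, so
  g(x) = 11*x/5 + 2.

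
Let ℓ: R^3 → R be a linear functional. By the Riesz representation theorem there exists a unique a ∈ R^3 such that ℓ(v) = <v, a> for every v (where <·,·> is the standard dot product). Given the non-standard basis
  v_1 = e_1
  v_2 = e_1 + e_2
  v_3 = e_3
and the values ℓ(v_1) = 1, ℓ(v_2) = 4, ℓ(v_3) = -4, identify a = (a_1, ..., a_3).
a = (1, 3, -4)

Write a = (a_1, ..., a_3) in the standard basis. For each basis vector v_i, ℓ(v_i) = <v_i, a> is a linear equation in the a_j's. Collect the n equations into a matrix system V a = ℓ, where row i of V is v_i (expressed in the standard basis). Since V is invertible (lower-triangular with 1s on the diagonal, up to permutation), solve by back-substitution:
  V =
[[1, 0, 0],
 [1, 1, 0],
 [0, 0, 1]]
  V a = (1, 4, -4)
Solving gives a = (1, 3, -4).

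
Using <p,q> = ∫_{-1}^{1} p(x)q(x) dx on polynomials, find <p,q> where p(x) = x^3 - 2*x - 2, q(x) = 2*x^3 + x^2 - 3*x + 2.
<p,q> = -794/105

Expand the product: p(x)·q(x) = 2*x^6 + x^5 - 7*x^4 - 4*x^3 + 4*x^2 + 2*x - 4.
∫_{-1}^{1} of each monomial x^k gives [2/(k+1) if k even, 0 if k odd]. Integrating term-by-term (or equivalently evaluating the antiderivative F(x) = 2*x^7/7 + x^6/6 - 7*x^5/5 - x^4 + 4*x^3/3 + x^2 - 4*x at the endpoints):
  F(1) − F(−1) = -253/70 − (829/210) = -794/105.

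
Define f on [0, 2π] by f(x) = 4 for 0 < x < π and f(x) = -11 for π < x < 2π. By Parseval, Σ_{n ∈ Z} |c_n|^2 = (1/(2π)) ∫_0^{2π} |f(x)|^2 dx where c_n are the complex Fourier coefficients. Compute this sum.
Σ |c_n|^2 = 137/2

Parseval equates the L^2 energy of f (normalised by 1/(2π)) with the ℓ^2 sum of its Fourier coefficients: (1/(2π)) ∫_0^{2π} |f|^2 = Σ |c_n|^2.
Compute the left side: (1/(2π)) [∫_0^π 4^2 dx + ∫_π^{2π} (-11)^2 dx] = (1/(2π)) · (16π + 121π) = (16 + 121)/2 = 137/2.
So Σ_{n ∈ Z} |c_n|^2 = 137/2.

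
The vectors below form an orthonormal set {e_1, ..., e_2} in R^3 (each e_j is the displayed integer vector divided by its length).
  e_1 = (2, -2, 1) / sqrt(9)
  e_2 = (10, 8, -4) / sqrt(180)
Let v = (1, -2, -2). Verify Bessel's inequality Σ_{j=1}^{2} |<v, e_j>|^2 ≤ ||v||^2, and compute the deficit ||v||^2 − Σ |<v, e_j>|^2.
Σ |<v, e_j>|^2 = 9/5; ||v||^2 = 9; deficit = 36/5

Write each e_j = u_j / sqrt(<u_j, u_j>) where u_j is the displayed integer vector. Then <v, e_j> = <v, u_j> / sqrt(<u_j, u_j>), so |<v, e_j>|^2 = <v, u_j>^2 / <u_j, u_j>.
Coefficients: <v, e_1> = 4/sqrt(9), <v, e_2> = 2/sqrt(180).
Square and sum: Σ |<v, e_j>|^2 = 9/5.
Compute ||v||^2 = v·v = 9.
Deficit = 9 − 9/5 = 36/5 ≥ 0, confirming Bessel's inequality. (The deficit equals ||v − Σ <v,e_j> e_j||^2, the squared distance from v to span{e_j}.)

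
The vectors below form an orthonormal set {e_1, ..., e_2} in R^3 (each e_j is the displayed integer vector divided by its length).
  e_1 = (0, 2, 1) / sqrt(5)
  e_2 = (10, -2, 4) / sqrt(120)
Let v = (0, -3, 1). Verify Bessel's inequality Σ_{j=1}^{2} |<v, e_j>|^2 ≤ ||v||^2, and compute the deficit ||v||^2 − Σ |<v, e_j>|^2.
Σ |<v, e_j>|^2 = 35/6; ||v||^2 = 10; deficit = 25/6

Write each e_j = u_j / sqrt(<u_j, u_j>) where u_j is the displayed integer vector. Then <v, e_j> = <v, u_j> / sqrt(<u_j, u_j>), so |<v, e_j>|^2 = <v, u_j>^2 / <u_j, u_j>.
Coefficients: <v, e_1> = -5/sqrt(5), <v, e_2> = 10/sqrt(120).
Square and sum: Σ |<v, e_j>|^2 = 35/6.
Compute ||v||^2 = v·v = 10.
Deficit = 10 − 35/6 = 25/6 ≥ 0, confirming Bessel's inequality. (The deficit equals ||v − Σ <v,e_j> e_j||^2, the squared distance from v to span{e_j}.)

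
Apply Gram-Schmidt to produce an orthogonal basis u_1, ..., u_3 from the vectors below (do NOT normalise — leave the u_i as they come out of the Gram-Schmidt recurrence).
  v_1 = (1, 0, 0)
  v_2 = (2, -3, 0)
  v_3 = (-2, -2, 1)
Orthogonal basis:
  u_1 = (1, 0, 0)
  u_2 = (0, -3, 0)
  u_3 = (0, 0, 1)

Apply the Gram-Schmidt recurrence
  u_1 = v_1
  u_i = v_i − Σ_{j<i} ((v_i · u_j) / (u_j · u_j)) · u_j.

Step by step this gives:
  u_1 = (1, 0, 0)
  u_2 = (0, -3, 0)
  u_3 = (0, 0, 1)

Orthogonality check:
  u_2 · u_1 = 0 (should be 0)
  u_3 · u_1 = 0 (should be 0)
  u_3 · u_2 = 0 (should be 0)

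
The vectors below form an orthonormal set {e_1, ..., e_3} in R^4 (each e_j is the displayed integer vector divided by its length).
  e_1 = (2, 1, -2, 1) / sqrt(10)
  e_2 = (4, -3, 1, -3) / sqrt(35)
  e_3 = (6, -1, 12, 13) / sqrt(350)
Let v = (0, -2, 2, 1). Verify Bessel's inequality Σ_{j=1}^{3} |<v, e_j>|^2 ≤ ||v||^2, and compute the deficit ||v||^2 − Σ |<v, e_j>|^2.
Σ |<v, e_j>|^2 = 189/25; ||v||^2 = 9; deficit = 36/25

Write each e_j = u_j / sqrt(<u_j, u_j>) where u_j is the displayed integer vector. Then <v, e_j> = <v, u_j> / sqrt(<u_j, u_j>), so |<v, e_j>|^2 = <v, u_j>^2 / <u_j, u_j>.
Coefficients: <v, e_1> = -5/sqrt(10), <v, e_2> = 5/sqrt(35), <v, e_3> = 39/sqrt(350).
Square and sum: Σ |<v, e_j>|^2 = 189/25.
Compute ||v||^2 = v·v = 9.
Deficit = 9 − 189/25 = 36/25 ≥ 0, confirming Bessel's inequality. (The deficit equals ||v − Σ <v,e_j> e_j||^2, the squared distance from v to span{e_j}.)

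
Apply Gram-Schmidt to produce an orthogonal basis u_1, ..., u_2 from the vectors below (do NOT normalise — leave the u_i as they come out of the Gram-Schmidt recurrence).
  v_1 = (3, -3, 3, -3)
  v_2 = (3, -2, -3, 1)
Orthogonal basis:
  u_1 = (3, -3, 3, -3)
  u_2 = (11/4, -7/4, -13/4, 5/4)

Apply the Gram-Schmidt recurrence
  u_1 = v_1
  u_i = v_i − Σ_{j<i} ((v_i · u_j) / (u_j · u_j)) · u_j.

Step by step this gives:
  u_1 = (3, -3, 3, -3)
  u_2 = (11/4, -7/4, -13/4, 5/4)

Orthogonality check:
  u_2 · u_1 = 0 (should be 0)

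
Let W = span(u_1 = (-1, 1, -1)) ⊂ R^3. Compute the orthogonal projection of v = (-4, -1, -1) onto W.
proj_W(v) = (-4/3, 4/3, -4/3)

Set up U = [u_1 | ... | u_1] ∈ R^(3×1). The projector onto W = col(U) is P = U (U^T U)^(-1) U^T.
Compute U^T U =
  [3],
and U^T v = (4).
Solve U^T U · c = U^T v for the coefficients: c = (4/3). The projection is proj_W(v) = U c.
Check: (v - proj_W(v)) · u_1 = 0  (should be 0).
Result: proj_W(v) = (-4/3, 4/3, -4/3).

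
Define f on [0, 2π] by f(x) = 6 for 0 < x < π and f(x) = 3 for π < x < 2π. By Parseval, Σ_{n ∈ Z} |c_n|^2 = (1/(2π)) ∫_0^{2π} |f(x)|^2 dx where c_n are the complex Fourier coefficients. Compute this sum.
Σ |c_n|^2 = 45/2

Parseval equates the L^2 energy of f (normalised by 1/(2π)) with the ℓ^2 sum of its Fourier coefficients: (1/(2π)) ∫_0^{2π} |f|^2 = Σ |c_n|^2.
Compute the left side: (1/(2π)) [∫_0^π 6^2 dx + ∫_π^{2π} 3^2 dx] = (1/(2π)) · (36π + 9π) = (36 + 9)/2 = 45/2.
So Σ_{n ∈ Z} |c_n|^2 = 45/2.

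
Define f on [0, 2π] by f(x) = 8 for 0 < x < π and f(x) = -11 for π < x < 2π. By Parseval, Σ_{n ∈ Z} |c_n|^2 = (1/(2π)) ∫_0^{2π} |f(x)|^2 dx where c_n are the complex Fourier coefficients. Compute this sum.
Σ |c_n|^2 = 185/2

Parseval equates the L^2 energy of f (normalised by 1/(2π)) with the ℓ^2 sum of its Fourier coefficients: (1/(2π)) ∫_0^{2π} |f|^2 = Σ |c_n|^2.
Compute the left side: (1/(2π)) [∫_0^π 8^2 dx + ∫_π^{2π} (-11)^2 dx] = (1/(2π)) · (64π + 121π) = (64 + 121)/2 = 185/2.
So Σ_{n ∈ Z} |c_n|^2 = 185/2.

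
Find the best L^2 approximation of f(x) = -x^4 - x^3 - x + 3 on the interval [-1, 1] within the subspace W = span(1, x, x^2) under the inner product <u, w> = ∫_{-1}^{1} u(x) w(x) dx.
g(x) = -6*x^2/7 - 8*x/5 + 108/35

The best approximation g ∈ W is the orthogonal projection of f onto W. Writing g = a_0 + a_1 x + a_2 x^2, the coefficients solve the normal equations G · a = b where
  G_{ij} = <φ_i, φ_j> and b_i = <f, φ_i>, with φ_0 = 1, φ_1 = x, φ_2 = x^2.
G =
  [2, 0, 2/3]
  [0, 2/3, 0]
  [2/3, 0, 2/5],
b = (28/5, -16/15, 12/7).
Solving gives a_0 = 108/35, a_1 = -8/5, a_2 = -6/7, so
  g(x) = -6*x^2/7 - 8*x/5 + 108/35.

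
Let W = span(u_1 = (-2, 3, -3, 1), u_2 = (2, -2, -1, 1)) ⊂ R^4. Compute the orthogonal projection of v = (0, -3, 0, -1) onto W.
proj_W(v) = (125/97, -160/97, 155/194, -15/194)

Set up U = [u_1 | ... | u_2] ∈ R^(4×2). The projector onto W = col(U) is P = U (U^T U)^(-1) U^T.
Compute U^T U =
  [23, -6]
  [-6, 10],
and U^T v = (-10, 5).
Solve U^T U · c = U^T v for the coefficients: c = (-35/97, 55/194). The projection is proj_W(v) = U c.
Check: (v - proj_W(v)) · u_1 = 0  (should be 0).
Check: (v - proj_W(v)) · u_2 = 0  (should be 0).
Result: proj_W(v) = (125/97, -160/97, 155/194, -15/194).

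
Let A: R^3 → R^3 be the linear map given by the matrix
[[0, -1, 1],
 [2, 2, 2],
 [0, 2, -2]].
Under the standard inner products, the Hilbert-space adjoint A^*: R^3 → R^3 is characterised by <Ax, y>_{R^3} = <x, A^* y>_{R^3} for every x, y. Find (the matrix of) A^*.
A^* = A^T =
[[0, 2, 0],
 [-1, 2, 2],
 [1, 2, -2]]

For real matrices with standard dot products, the defining identity <Ax, y> = <x, A^* y> gives (Ax)^T y = x^T (A^*) y, i.e. x^T A^T y = x^T (A^*) y. Since this holds for all x, y, we must have A^* = A^T. Therefore
A^* =
[[0, 2, 0],
 [-1, 2, 2],
 [1, 2, -2]].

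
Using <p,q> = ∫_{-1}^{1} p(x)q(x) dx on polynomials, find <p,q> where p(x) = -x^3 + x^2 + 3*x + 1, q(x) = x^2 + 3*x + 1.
<p,q> = 128/15

Expand the product: p(x)·q(x) = -x^5 - 2*x^4 + 5*x^3 + 11*x^2 + 6*x + 1.
∫_{-1}^{1} of each monomial x^k gives [2/(k+1) if k even, 0 if k odd]. Integrating term-by-term (or equivalently evaluating the antiderivative F(x) = -x^6/6 - 2*x^5/5 + 5*x^4/4 + 11*x^3/3 + 3*x^2 + x at the endpoints):
  F(1) − F(−1) = 167/20 − (-11/60) = 128/15.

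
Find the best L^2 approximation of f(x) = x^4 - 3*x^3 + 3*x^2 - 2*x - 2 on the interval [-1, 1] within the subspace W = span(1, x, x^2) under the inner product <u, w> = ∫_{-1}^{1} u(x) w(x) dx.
g(x) = 27*x^2/7 - 19*x/5 - 73/35

The best approximation g ∈ W is the orthogonal projection of f onto W. Writing g = a_0 + a_1 x + a_2 x^2, the coefficients solve the normal equations G · a = b where
  G_{ij} = <φ_i, φ_j> and b_i = <f, φ_i>, with φ_0 = 1, φ_1 = x, φ_2 = x^2.
G =
  [2, 0, 2/3]
  [0, 2/3, 0]
  [2/3, 0, 2/5],
b = (-8/5, -38/15, 16/105).
Solving gives a_0 = -73/35, a_1 = -19/5, a_2 = 27/7, so
  g(x) = 27*x^2/7 - 19*x/5 - 73/35.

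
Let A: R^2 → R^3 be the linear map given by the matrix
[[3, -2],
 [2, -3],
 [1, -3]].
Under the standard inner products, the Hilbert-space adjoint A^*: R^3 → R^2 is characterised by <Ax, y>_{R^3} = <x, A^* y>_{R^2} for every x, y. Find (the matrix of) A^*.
A^* = A^T =
[[3, 2, 1],
 [-2, -3, -3]]

For real matrices with standard dot products, the defining identity <Ax, y> = <x, A^* y> gives (Ax)^T y = x^T (A^*) y, i.e. x^T A^T y = x^T (A^*) y. Since this holds for all x, y, we must have A^* = A^T. Therefore
A^* =
[[3, 2, 1],
 [-2, -3, -3]].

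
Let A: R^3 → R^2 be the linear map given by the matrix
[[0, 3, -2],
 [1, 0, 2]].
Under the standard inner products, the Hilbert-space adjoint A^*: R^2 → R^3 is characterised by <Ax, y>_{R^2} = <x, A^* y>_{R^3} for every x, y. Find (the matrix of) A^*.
A^* = A^T =
[[0, 1],
 [3, 0],
 [-2, 2]]

For real matrices with standard dot products, the defining identity <Ax, y> = <x, A^* y> gives (Ax)^T y = x^T (A^*) y, i.e. x^T A^T y = x^T (A^*) y. Since this holds for all x, y, we must have A^* = A^T. Therefore
A^* =
[[0, 1],
 [3, 0],
 [-2, 2]].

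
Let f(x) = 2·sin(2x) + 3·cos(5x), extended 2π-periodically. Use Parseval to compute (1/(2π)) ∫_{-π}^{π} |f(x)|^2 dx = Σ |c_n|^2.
Σ |c_n|^2 = 13/2

Expand |f|^2 and use orthogonality of {sin(nx), cos(mx)} on [-π, π]:
  ∫_{-π}^{π} sin(nx)^2 dx = π, ∫ cos(mx)^2 dx = π, and cross terms integrate to 0.
So ∫_{-π}^{π} f(x)^2 dx = 2^2 · π + 3^2 · π = (4 + 9)π.
Divide by 2π: (4 + 9)/2 = 13/2.
By Parseval, this equals Σ |c_n|^2.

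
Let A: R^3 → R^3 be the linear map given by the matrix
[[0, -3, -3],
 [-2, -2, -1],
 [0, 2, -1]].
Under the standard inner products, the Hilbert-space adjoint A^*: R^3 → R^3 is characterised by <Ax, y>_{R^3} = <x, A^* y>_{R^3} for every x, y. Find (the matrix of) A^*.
A^* = A^T =
[[0, -2, 0],
 [-3, -2, 2],
 [-3, -1, -1]]

For real matrices with standard dot products, the defining identity <Ax, y> = <x, A^* y> gives (Ax)^T y = x^T (A^*) y, i.e. x^T A^T y = x^T (A^*) y. Since this holds for all x, y, we must have A^* = A^T. Therefore
A^* =
[[0, -2, 0],
 [-3, -2, 2],
 [-3, -1, -1]].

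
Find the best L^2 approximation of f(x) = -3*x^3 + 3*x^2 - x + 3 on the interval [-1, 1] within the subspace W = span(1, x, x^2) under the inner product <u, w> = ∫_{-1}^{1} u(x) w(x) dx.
g(x) = 3*x^2 - 14*x/5 + 3

The best approximation g ∈ W is the orthogonal projection of f onto W. Writing g = a_0 + a_1 x + a_2 x^2, the coefficients solve the normal equations G · a = b where
  G_{ij} = <φ_i, φ_j> and b_i = <f, φ_i>, with φ_0 = 1, φ_1 = x, φ_2 = x^2.
G =
  [2, 0, 2/3]
  [0, 2/3, 0]
  [2/3, 0, 2/5],
b = (8, -28/15, 16/5).
Solving gives a_0 = 3, a_1 = -14/5, a_2 = 3, so
  g(x) = 3*x^2 - 14*x/5 + 3.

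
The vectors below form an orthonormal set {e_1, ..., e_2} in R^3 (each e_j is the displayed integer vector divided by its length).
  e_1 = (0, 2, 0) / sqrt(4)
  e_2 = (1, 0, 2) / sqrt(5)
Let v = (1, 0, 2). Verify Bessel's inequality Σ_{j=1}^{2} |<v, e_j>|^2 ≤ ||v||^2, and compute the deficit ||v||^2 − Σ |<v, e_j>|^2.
Σ |<v, e_j>|^2 = 5; ||v||^2 = 5; deficit = 0

Write each e_j = u_j / sqrt(<u_j, u_j>) where u_j is the displayed integer vector. Then <v, e_j> = <v, u_j> / sqrt(<u_j, u_j>), so |<v, e_j>|^2 = <v, u_j>^2 / <u_j, u_j>.
Coefficients: <v, e_1> = 0/sqrt(4), <v, e_2> = 5/sqrt(5).
Square and sum: Σ |<v, e_j>|^2 = 5.
Compute ||v||^2 = v·v = 5.
Deficit = 5 − 5 = 0 ≥ 0, confirming Bessel's inequality. (The deficit equals ||v − Σ <v,e_j> e_j||^2, the squared distance from v to span{e_j}.)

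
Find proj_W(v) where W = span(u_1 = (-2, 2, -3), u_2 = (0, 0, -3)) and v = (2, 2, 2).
proj_W(v) = (0, 0, 2)

Set up U = [u_1 | ... | u_2] ∈ R^(3×2). The projector onto W = col(U) is P = U (U^T U)^(-1) U^T.
Compute U^T U =
  [17, 9]
  [9, 9],
and U^T v = (-6, -6).
Solve U^T U · c = U^T v for the coefficients: c = (0, -2/3). The projection is proj_W(v) = U c.
Check: (v - proj_W(v)) · u_1 = 0  (should be 0).
Check: (v - proj_W(v)) · u_2 = 0  (should be 0).
Result: proj_W(v) = (0, 0, 2).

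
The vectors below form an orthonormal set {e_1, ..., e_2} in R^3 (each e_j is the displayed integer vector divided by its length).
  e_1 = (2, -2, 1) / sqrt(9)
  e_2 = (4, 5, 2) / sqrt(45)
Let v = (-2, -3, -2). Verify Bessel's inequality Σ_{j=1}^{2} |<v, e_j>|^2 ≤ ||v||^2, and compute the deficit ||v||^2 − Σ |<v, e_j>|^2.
Σ |<v, e_j>|^2 = 81/5; ||v||^2 = 17; deficit = 4/5

Write each e_j = u_j / sqrt(<u_j, u_j>) where u_j is the displayed integer vector. Then <v, e_j> = <v, u_j> / sqrt(<u_j, u_j>), so |<v, e_j>|^2 = <v, u_j>^2 / <u_j, u_j>.
Coefficients: <v, e_1> = 0/sqrt(9), <v, e_2> = -27/sqrt(45).
Square and sum: Σ |<v, e_j>|^2 = 81/5.
Compute ||v||^2 = v·v = 17.
Deficit = 17 − 81/5 = 4/5 ≥ 0, confirming Bessel's inequality. (The deficit equals ||v − Σ <v,e_j> e_j||^2, the squared distance from v to span{e_j}.)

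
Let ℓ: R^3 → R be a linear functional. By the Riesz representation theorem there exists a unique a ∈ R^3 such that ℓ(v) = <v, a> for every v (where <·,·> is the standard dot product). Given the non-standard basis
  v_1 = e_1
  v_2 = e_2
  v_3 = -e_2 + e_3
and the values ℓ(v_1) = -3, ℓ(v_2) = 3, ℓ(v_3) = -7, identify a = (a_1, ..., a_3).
a = (-3, 3, -4)

Write a = (a_1, ..., a_3) in the standard basis. For each basis vector v_i, ℓ(v_i) = <v_i, a> is a linear equation in the a_j's. Collect the n equations into a matrix system V a = ℓ, where row i of V is v_i (expressed in the standard basis). Since V is invertible (lower-triangular with 1s on the diagonal, up to permutation), solve by back-substitution:
  V =
[[1, 0, 0],
 [0, 1, 0],
 [0, -1, 1]]
  V a = (-3, 3, -7)
Solving gives a = (-3, 3, -4).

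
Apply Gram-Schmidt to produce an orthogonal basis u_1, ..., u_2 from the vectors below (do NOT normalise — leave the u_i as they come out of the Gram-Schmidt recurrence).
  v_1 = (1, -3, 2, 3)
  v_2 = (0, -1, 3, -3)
Orthogonal basis:
  u_1 = (1, -3, 2, 3)
  u_2 = (0, -1, 3, -3)

Apply the Gram-Schmidt recurrence
  u_1 = v_1
  u_i = v_i − Σ_{j<i} ((v_i · u_j) / (u_j · u_j)) · u_j.

Step by step this gives:
  u_1 = (1, -3, 2, 3)
  u_2 = (0, -1, 3, -3)

Orthogonality check:
  u_2 · u_1 = 0 (should be 0)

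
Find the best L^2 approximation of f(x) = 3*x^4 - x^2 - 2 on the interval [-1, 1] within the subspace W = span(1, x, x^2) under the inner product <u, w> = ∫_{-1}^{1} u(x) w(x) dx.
g(x) = 11*x^2/7 - 79/35

The best approximation g ∈ W is the orthogonal projection of f onto W. Writing g = a_0 + a_1 x + a_2 x^2, the coefficients solve the normal equations G · a = b where
  G_{ij} = <φ_i, φ_j> and b_i = <f, φ_i>, with φ_0 = 1, φ_1 = x, φ_2 = x^2.
G =
  [2, 0, 2/3]
  [0, 2/3, 0]
  [2/3, 0, 2/5],
b = (-52/15, 0, -92/105).
Solving gives a_0 = -79/35, a_1 = 0, a_2 = 11/7, so
  g(x) = 11*x^2/7 - 79/35.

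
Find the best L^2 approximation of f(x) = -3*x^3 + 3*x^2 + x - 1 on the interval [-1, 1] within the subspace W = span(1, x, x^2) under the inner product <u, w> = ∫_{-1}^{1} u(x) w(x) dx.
g(x) = 3*x^2 - 4*x/5 - 1

The best approximation g ∈ W is the orthogonal projection of f onto W. Writing g = a_0 + a_1 x + a_2 x^2, the coefficients solve the normal equations G · a = b where
  G_{ij} = <φ_i, φ_j> and b_i = <f, φ_i>, with φ_0 = 1, φ_1 = x, φ_2 = x^2.
G =
  [2, 0, 2/3]
  [0, 2/3, 0]
  [2/3, 0, 2/5],
b = (0, -8/15, 8/15).
Solving gives a_0 = -1, a_1 = -4/5, a_2 = 3, so
  g(x) = 3*x^2 - 4*x/5 - 1.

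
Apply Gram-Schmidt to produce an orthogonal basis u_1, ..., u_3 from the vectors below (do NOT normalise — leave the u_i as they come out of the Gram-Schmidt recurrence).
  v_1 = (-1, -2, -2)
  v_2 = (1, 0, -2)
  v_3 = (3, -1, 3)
Orthogonal basis:
  u_1 = (-1, -2, -2)
  u_2 = (4/3, 2/3, -4/3)
  u_3 = (22/9, -22/9, 11/9)

Apply the Gram-Schmidt recurrence
  u_1 = v_1
  u_i = v_i − Σ_{j<i} ((v_i · u_j) / (u_j · u_j)) · u_j.

Step by step this gives:
  u_1 = (-1, -2, -2)
  u_2 = (4/3, 2/3, -4/3)
  u_3 = (22/9, -22/9, 11/9)

Orthogonality check:
  u_2 · u_1 = 0 (should be 0)
  u_3 · u_1 = 0 (should be 0)
  u_3 · u_2 = 0 (should be 0)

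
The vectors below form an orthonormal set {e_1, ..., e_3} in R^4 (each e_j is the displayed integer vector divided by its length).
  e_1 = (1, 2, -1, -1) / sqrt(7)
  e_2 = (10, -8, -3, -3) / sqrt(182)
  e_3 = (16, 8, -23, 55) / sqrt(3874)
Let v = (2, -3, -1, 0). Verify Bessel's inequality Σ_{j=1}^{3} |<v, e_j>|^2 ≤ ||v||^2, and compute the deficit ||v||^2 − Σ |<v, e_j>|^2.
Σ |<v, e_j>|^2 = 2037/149; ||v||^2 = 14; deficit = 49/149

Write each e_j = u_j / sqrt(<u_j, u_j>) where u_j is the displayed integer vector. Then <v, e_j> = <v, u_j> / sqrt(<u_j, u_j>), so |<v, e_j>|^2 = <v, u_j>^2 / <u_j, u_j>.
Coefficients: <v, e_1> = -3/sqrt(7), <v, e_2> = 47/sqrt(182), <v, e_3> = 31/sqrt(3874).
Square and sum: Σ |<v, e_j>|^2 = 2037/149.
Compute ||v||^2 = v·v = 14.
Deficit = 14 − 2037/149 = 49/149 ≥ 0, confirming Bessel's inequality. (The deficit equals ||v − Σ <v,e_j> e_j||^2, the squared distance from v to span{e_j}.)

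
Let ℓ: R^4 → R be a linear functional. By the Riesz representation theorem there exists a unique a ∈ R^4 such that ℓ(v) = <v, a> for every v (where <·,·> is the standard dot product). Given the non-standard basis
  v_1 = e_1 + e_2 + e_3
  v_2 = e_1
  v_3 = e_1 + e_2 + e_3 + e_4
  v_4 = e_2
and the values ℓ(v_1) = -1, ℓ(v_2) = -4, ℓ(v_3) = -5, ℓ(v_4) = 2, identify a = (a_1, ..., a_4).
a = (-4, 2, 1, -4)

Write a = (a_1, ..., a_4) in the standard basis. For each basis vector v_i, ℓ(v_i) = <v_i, a> is a linear equation in the a_j's. Collect the n equations into a matrix system V a = ℓ, where row i of V is v_i (expressed in the standard basis). Since V is invertible (lower-triangular with 1s on the diagonal, up to permutation), solve by back-substitution:
  V =
[[1, 1, 1, 0],
 [1, 0, 0, 0],
 [1, 1, 1, 1],
 [0, 1, 0, 0]]
  V a = (-1, -4, -5, 2)
Solving gives a = (-4, 2, 1, -4).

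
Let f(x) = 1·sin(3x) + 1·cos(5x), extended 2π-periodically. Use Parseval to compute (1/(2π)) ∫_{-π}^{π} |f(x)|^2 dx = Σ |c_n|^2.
Σ |c_n|^2 = 1

Expand |f|^2 and use orthogonality of {sin(nx), cos(mx)} on [-π, π]:
  ∫_{-π}^{π} sin(nx)^2 dx = π, ∫ cos(mx)^2 dx = π, and cross terms integrate to 0.
So ∫_{-π}^{π} f(x)^2 dx = 1^2 · π + 1^2 · π = (1 + 1)π.
Divide by 2π: (1 + 1)/2 = 1.
By Parseval, this equals Σ |c_n|^2.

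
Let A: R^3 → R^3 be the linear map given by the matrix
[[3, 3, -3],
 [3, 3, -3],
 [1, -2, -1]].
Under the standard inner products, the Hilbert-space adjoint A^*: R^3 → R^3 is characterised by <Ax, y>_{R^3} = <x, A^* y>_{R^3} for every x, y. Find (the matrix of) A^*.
A^* = A^T =
[[3, 3, 1],
 [3, 3, -2],
 [-3, -3, -1]]

For real matrices with standard dot products, the defining identity <Ax, y> = <x, A^* y> gives (Ax)^T y = x^T (A^*) y, i.e. x^T A^T y = x^T (A^*) y. Since this holds for all x, y, we must have A^* = A^T. Therefore
A^* =
[[3, 3, 1],
 [3, 3, -2],
 [-3, -3, -1]].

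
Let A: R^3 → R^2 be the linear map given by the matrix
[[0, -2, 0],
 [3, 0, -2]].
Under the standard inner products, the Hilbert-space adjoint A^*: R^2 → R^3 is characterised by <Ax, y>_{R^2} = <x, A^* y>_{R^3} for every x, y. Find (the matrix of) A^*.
A^* = A^T =
[[0, 3],
 [-2, 0],
 [0, -2]]

For real matrices with standard dot products, the defining identity <Ax, y> = <x, A^* y> gives (Ax)^T y = x^T (A^*) y, i.e. x^T A^T y = x^T (A^*) y. Since this holds for all x, y, we must have A^* = A^T. Therefore
A^* =
[[0, 3],
 [-2, 0],
 [0, -2]].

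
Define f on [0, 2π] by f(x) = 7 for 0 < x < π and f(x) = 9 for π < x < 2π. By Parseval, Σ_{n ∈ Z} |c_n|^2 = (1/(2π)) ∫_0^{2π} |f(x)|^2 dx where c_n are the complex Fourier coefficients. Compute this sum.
Σ |c_n|^2 = 65

Parseval equates the L^2 energy of f (normalised by 1/(2π)) with the ℓ^2 sum of its Fourier coefficients: (1/(2π)) ∫_0^{2π} |f|^2 = Σ |c_n|^2.
Compute the left side: (1/(2π)) [∫_0^π 7^2 dx + ∫_π^{2π} 9^2 dx] = (1/(2π)) · (49π + 81π) = (49 + 81)/2 = 65.
So Σ_{n ∈ Z} |c_n|^2 = 65.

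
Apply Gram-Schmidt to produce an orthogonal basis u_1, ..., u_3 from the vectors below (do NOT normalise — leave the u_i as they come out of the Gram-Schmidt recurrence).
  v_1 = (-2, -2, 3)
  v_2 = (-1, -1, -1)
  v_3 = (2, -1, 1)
Orthogonal basis:
  u_1 = (-2, -2, 3)
  u_2 = (-15/17, -15/17, -20/17)
  u_3 = (3/2, -3/2, 0)

Apply the Gram-Schmidt recurrence
  u_1 = v_1
  u_i = v_i − Σ_{j<i} ((v_i · u_j) / (u_j · u_j)) · u_j.

Step by step this gives:
  u_1 = (-2, -2, 3)
  u_2 = (-15/17, -15/17, -20/17)
  u_3 = (3/2, -3/2, 0)

Orthogonality check:
  u_2 · u_1 = 0 (should be 0)
  u_3 · u_1 = 0 (should be 0)
  u_3 · u_2 = 0 (should be 0)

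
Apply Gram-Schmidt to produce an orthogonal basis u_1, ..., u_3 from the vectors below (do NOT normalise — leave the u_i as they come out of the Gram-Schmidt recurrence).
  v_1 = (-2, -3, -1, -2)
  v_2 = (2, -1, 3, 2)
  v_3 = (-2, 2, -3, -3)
Orthogonal basis:
  u_1 = (-2, -3, -1, -2)
  u_2 = (10/9, -7/3, 23/9, 10/9)
  u_3 = (2/13, 18/65, 36/65, -11/13)

Apply the Gram-Schmidt recurrence
  u_1 = v_1
  u_i = v_i − Σ_{j<i} ((v_i · u_j) / (u_j · u_j)) · u_j.

Step by step this gives:
  u_1 = (-2, -3, -1, -2)
  u_2 = (10/9, -7/3, 23/9, 10/9)
  u_3 = (2/13, 18/65, 36/65, -11/13)

Orthogonality check:
  u_2 · u_1 = 0 (should be 0)
  u_3 · u_1 = 0 (should be 0)
  u_3 · u_2 = 0 (should be 0)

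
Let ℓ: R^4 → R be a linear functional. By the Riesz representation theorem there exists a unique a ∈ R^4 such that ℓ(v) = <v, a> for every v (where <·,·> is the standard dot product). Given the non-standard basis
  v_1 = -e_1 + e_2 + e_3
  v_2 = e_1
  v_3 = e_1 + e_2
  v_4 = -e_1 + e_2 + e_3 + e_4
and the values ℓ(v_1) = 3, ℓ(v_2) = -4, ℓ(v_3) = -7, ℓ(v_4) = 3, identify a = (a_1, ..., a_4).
a = (-4, -3, 2, 0)

Write a = (a_1, ..., a_4) in the standard basis. For each basis vector v_i, ℓ(v_i) = <v_i, a> is a linear equation in the a_j's. Collect the n equations into a matrix system V a = ℓ, where row i of V is v_i (expressed in the standard basis). Since V is invertible (lower-triangular with 1s on the diagonal, up to permutation), solve by back-substitution:
  V =
[[-1, 1, 1, 0],
 [1, 0, 0, 0],
 [1, 1, 0, 0],
 [-1, 1, 1, 1]]
  V a = (3, -4, -7, 3)
Solving gives a = (-4, -3, 2, 0).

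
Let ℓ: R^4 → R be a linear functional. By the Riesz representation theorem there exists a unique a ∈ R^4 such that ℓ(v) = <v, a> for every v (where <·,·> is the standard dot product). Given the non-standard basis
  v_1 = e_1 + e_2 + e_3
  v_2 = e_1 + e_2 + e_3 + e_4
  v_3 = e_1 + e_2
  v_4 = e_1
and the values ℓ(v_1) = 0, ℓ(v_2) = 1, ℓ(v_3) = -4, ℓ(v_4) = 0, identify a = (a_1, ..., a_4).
a = (0, -4, 4, 1)

Write a = (a_1, ..., a_4) in the standard basis. For each basis vector v_i, ℓ(v_i) = <v_i, a> is a linear equation in the a_j's. Collect the n equations into a matrix system V a = ℓ, where row i of V is v_i (expressed in the standard basis). Since V is invertible (lower-triangular with 1s on the diagonal, up to permutation), solve by back-substitution:
  V =
[[1, 1, 1, 0],
 [1, 1, 1, 1],
 [1, 1, 0, 0],
 [1, 0, 0, 0]]
  V a = (0, 1, -4, 0)
Solving gives a = (0, -4, 4, 1).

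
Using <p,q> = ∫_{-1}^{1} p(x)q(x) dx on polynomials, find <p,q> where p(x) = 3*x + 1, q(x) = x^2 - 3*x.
<p,q> = -16/3

Expand the product: p(x)·q(x) = 3*x^3 - 8*x^2 - 3*x.
∫_{-1}^{1} of each monomial x^k gives [2/(k+1) if k even, 0 if k odd]. Integrating term-by-term (or equivalently evaluating the antiderivative F(x) = 3*x^4/4 - 8*x^3/3 - 3*x^2/2 at the endpoints):
  F(1) − F(−1) = -41/12 − (23/12) = -16/3.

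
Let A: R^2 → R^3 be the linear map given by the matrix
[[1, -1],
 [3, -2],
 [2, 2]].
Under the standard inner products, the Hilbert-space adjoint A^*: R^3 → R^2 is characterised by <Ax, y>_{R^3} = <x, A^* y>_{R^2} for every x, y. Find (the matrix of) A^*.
A^* = A^T =
[[1, 3, 2],
 [-1, -2, 2]]

For real matrices with standard dot products, the defining identity <Ax, y> = <x, A^* y> gives (Ax)^T y = x^T (A^*) y, i.e. x^T A^T y = x^T (A^*) y. Since this holds for all x, y, we must have A^* = A^T. Therefore
A^* =
[[1, 3, 2],
 [-1, -2, 2]].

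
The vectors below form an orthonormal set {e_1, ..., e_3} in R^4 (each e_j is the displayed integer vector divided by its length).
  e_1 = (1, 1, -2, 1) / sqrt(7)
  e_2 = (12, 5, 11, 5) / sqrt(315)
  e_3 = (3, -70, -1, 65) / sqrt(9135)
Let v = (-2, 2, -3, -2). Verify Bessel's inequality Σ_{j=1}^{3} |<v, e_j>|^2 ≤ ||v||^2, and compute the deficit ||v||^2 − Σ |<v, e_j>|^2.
Σ |<v, e_j>|^2 = 602/29; ||v||^2 = 21; deficit = 7/29

Write each e_j = u_j / sqrt(<u_j, u_j>) where u_j is the displayed integer vector. Then <v, e_j> = <v, u_j> / sqrt(<u_j, u_j>), so |<v, e_j>|^2 = <v, u_j>^2 / <u_j, u_j>.
Coefficients: <v, e_1> = 4/sqrt(7), <v, e_2> = -57/sqrt(315), <v, e_3> = -273/sqrt(9135).
Square and sum: Σ |<v, e_j>|^2 = 602/29.
Compute ||v||^2 = v·v = 21.
Deficit = 21 − 602/29 = 7/29 ≥ 0, confirming Bessel's inequality. (The deficit equals ||v − Σ <v,e_j> e_j||^2, the squared distance from v to span{e_j}.)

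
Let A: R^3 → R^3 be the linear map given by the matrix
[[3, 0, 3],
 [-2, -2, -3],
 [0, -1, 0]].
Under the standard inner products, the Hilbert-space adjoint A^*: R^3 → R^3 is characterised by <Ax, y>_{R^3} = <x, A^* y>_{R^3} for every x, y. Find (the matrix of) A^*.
A^* = A^T =
[[3, -2, 0],
 [0, -2, -1],
 [3, -3, 0]]

For real matrices with standard dot products, the defining identity <Ax, y> = <x, A^* y> gives (Ax)^T y = x^T (A^*) y, i.e. x^T A^T y = x^T (A^*) y. Since this holds for all x, y, we must have A^* = A^T. Therefore
A^* =
[[3, -2, 0],
 [0, -2, -1],
 [3, -3, 0]].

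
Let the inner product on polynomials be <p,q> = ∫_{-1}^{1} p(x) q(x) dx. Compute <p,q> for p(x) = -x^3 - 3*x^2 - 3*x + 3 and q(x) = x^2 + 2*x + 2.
<p,q> = 4

Expand the product: p(x)·q(x) = -x^5 - 5*x^4 - 11*x^3 - 9*x^2 + 6.
∫_{-1}^{1} of each monomial x^k gives [2/(k+1) if k even, 0 if k odd]. Integrating term-by-term (or equivalently evaluating the antiderivative F(x) = -x^6/6 - x^5 - 11*x^4/4 - 3*x^3 + 6*x at the endpoints):
  F(1) − F(−1) = -11/12 − (-59/12) = 4.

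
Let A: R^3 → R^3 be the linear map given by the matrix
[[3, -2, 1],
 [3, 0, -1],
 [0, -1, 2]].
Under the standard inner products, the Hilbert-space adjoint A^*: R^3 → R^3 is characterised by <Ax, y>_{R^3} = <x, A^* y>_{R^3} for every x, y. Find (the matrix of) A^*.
A^* = A^T =
[[3, 3, 0],
 [-2, 0, -1],
 [1, -1, 2]]

For real matrices with standard dot products, the defining identity <Ax, y> = <x, A^* y> gives (Ax)^T y = x^T (A^*) y, i.e. x^T A^T y = x^T (A^*) y. Since this holds for all x, y, we must have A^* = A^T. Therefore
A^* =
[[3, 3, 0],
 [-2, 0, -1],
 [1, -1, 2]].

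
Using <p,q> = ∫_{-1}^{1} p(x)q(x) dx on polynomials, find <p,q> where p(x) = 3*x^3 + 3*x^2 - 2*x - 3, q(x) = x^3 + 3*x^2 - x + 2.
<p,q> = -1072/105

Expand the product: p(x)·q(x) = 3*x^6 + 12*x^5 + 4*x^4 - 6*x^3 - x^2 - x - 6.
∫_{-1}^{1} of each monomial x^k gives [2/(k+1) if k even, 0 if k odd]. Integrating term-by-term (or equivalently evaluating the antiderivative F(x) = 3*x^7/7 + 2*x^6 + 4*x^5/5 - 3*x^4/2 - x^3/3 - x^2/2 - 6*x at the endpoints):
  F(1) − F(−1) = -536/105 − (536/105) = -1072/105.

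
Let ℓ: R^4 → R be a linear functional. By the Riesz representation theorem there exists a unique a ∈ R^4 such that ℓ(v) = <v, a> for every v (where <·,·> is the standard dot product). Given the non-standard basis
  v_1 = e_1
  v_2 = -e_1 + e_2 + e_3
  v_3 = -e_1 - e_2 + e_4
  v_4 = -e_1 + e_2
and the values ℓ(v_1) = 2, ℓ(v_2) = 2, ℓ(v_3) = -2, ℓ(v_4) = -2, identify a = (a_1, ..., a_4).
a = (2, 0, 4, 0)

Write a = (a_1, ..., a_4) in the standard basis. For each basis vector v_i, ℓ(v_i) = <v_i, a> is a linear equation in the a_j's. Collect the n equations into a matrix system V a = ℓ, where row i of V is v_i (expressed in the standard basis). Since V is invertible (lower-triangular with 1s on the diagonal, up to permutation), solve by back-substitution:
  V =
[[1, 0, 0, 0],
 [-1, 1, 1, 0],
 [-1, -1, 0, 1],
 [-1, 1, 0, 0]]
  V a = (2, 2, -2, -2)
Solving gives a = (2, 0, 4, 0).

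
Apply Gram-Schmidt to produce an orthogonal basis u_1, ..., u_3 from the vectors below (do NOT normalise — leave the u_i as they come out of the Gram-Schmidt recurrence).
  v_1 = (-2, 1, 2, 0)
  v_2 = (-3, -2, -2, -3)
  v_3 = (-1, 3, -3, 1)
Orthogonal basis:
  u_1 = (-2, 1, 2, 0)
  u_2 = (-3, -2, -2, -3)
  u_3 = (-11/9, 28/9, -25/9, 1)

Apply the Gram-Schmidt recurrence
  u_1 = v_1
  u_i = v_i − Σ_{j<i} ((v_i · u_j) / (u_j · u_j)) · u_j.

Step by step this gives:
  u_1 = (-2, 1, 2, 0)
  u_2 = (-3, -2, -2, -3)
  u_3 = (-11/9, 28/9, -25/9, 1)

Orthogonality check:
  u_2 · u_1 = 0 (should be 0)
  u_3 · u_1 = 0 (should be 0)
  u_3 · u_2 = 0 (should be 0)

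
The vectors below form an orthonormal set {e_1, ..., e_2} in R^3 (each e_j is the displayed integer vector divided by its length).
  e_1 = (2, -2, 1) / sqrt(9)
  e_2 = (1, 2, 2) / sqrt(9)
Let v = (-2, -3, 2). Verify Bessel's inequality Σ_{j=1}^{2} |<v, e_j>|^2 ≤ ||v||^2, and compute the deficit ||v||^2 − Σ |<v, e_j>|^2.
Σ |<v, e_j>|^2 = 32/9; ||v||^2 = 17; deficit = 121/9

Write each e_j = u_j / sqrt(<u_j, u_j>) where u_j is the displayed integer vector. Then <v, e_j> = <v, u_j> / sqrt(<u_j, u_j>), so |<v, e_j>|^2 = <v, u_j>^2 / <u_j, u_j>.
Coefficients: <v, e_1> = 4/sqrt(9), <v, e_2> = -4/sqrt(9).
Square and sum: Σ |<v, e_j>|^2 = 32/9.
Compute ||v||^2 = v·v = 17.
Deficit = 17 − 32/9 = 121/9 ≥ 0, confirming Bessel's inequality. (The deficit equals ||v − Σ <v,e_j> e_j||^2, the squared distance from v to span{e_j}.)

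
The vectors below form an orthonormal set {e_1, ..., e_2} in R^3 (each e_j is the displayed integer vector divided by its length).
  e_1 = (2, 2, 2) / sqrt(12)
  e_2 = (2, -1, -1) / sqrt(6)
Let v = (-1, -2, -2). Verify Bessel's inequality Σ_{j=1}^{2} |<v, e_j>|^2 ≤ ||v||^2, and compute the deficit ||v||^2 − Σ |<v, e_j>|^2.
Σ |<v, e_j>|^2 = 9; ||v||^2 = 9; deficit = 0

Write each e_j = u_j / sqrt(<u_j, u_j>) where u_j is the displayed integer vector. Then <v, e_j> = <v, u_j> / sqrt(<u_j, u_j>), so |<v, e_j>|^2 = <v, u_j>^2 / <u_j, u_j>.
Coefficients: <v, e_1> = -10/sqrt(12), <v, e_2> = 2/sqrt(6).
Square and sum: Σ |<v, e_j>|^2 = 9.
Compute ||v||^2 = v·v = 9.
Deficit = 9 − 9 = 0 ≥ 0, confirming Bessel's inequality. (The deficit equals ||v − Σ <v,e_j> e_j||^2, the squared distance from v to span{e_j}.)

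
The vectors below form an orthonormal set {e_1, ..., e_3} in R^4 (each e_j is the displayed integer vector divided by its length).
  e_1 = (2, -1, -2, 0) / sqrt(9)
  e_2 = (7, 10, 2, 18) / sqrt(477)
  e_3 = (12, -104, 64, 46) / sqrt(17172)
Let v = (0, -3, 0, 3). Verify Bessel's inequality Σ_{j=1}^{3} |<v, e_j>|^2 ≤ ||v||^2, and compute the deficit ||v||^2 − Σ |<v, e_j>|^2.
Σ |<v, e_j>|^2 = 14; ||v||^2 = 18; deficit = 4

Write each e_j = u_j / sqrt(<u_j, u_j>) where u_j is the displayed integer vector. Then <v, e_j> = <v, u_j> / sqrt(<u_j, u_j>), so |<v, e_j>|^2 = <v, u_j>^2 / <u_j, u_j>.
Coefficients: <v, e_1> = 3/sqrt(9), <v, e_2> = 24/sqrt(477), <v, e_3> = 450/sqrt(17172).
Square and sum: Σ |<v, e_j>|^2 = 14.
Compute ||v||^2 = v·v = 18.
Deficit = 18 − 14 = 4 ≥ 0, confirming Bessel's inequality. (The deficit equals ||v − Σ <v,e_j> e_j||^2, the squared distance from v to span{e_j}.)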